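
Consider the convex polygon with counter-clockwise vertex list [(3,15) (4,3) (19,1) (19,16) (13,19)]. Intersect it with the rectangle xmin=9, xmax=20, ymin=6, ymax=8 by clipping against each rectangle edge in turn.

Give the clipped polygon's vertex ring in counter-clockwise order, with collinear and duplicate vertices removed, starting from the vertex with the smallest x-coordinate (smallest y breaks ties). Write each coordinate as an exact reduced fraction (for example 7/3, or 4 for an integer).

1. After x ≥ 9: [(9,87/5) (9,7/3) (19,1) (19,16) (13,19)]
2. After x ≤ 20: [(9,87/5) (9,7/3) (19,1) (19,16) (13,19)]
3. After y ≥ 6: [(9,87/5) (9,6) (19,6) (19,16) (13,19)]
4. After y ≤ 8: [(9,8) (9,6) (19,6) (19,8)]
5. Canonical ring: [(9,6) (19,6) (19,8) (9,8)]

Clipped polygon: [(9,6) (19,6) (19,8) (9,8)]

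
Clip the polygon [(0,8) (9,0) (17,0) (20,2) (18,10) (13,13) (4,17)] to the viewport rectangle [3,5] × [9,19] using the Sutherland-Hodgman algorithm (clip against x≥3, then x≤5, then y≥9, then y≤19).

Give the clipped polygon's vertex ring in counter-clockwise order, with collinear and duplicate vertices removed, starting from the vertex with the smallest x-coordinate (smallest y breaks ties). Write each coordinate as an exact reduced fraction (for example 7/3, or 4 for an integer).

1. After x ≥ 3: [(3,59/4) (3,16/3) (9,0) (17,0) (20,2) (18,10) (13,13) (4,17)]
2. After x ≤ 5: [(3,59/4) (3,16/3) (5,32/9) (5,149/9) (4,17)]
3. After y ≥ 9: [(3,59/4) (3,9) (5,9) (5,149/9) (4,17)]
4. After y ≤ 19: [(3,59/4) (3,9) (5,9) (5,149/9) (4,17)]
5. Canonical ring: [(3,9) (5,9) (5,149/9) (4,17) (3,59/4)]

Clipped polygon: [(3,9) (5,9) (5,149/9) (4,17) (3,59/4)]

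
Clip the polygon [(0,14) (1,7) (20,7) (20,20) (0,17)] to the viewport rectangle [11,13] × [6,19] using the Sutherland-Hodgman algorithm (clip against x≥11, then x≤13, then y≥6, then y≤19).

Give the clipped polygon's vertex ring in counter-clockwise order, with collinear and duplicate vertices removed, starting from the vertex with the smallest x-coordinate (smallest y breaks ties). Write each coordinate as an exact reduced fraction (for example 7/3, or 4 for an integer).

1. After x ≥ 11: [(11,7) (20,7) (20,20) (11,373/20)]
2. After x ≤ 13: [(11,7) (13,7) (13,379/20) (11,373/20)]
3. After y ≥ 6: [(11,7) (13,7) (13,379/20) (11,373/20)]
4. After y ≤ 19: [(11,7) (13,7) (13,379/20) (11,373/20)]
5. Canonical ring: [(11,7) (13,7) (13,379/20) (11,373/20)]

Clipped polygon: [(11,7) (13,7) (13,379/20) (11,373/20)]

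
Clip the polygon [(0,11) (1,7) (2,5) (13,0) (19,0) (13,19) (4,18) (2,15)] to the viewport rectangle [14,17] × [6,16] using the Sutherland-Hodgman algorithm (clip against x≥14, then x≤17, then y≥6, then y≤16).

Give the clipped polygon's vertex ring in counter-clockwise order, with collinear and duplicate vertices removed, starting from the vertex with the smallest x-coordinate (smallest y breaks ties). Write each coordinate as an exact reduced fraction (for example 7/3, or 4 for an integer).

1. After x ≥ 14: [(14,0) (19,0) (14,95/6)]
2. After x ≤ 17: [(14,0) (17,0) (17,19/3) (14,95/6)]
3. After y ≥ 6: [(14,6) (17,6) (17,19/3) (14,95/6)]
4. After y ≤ 16: [(14,6) (17,6) (17,19/3) (14,95/6)]
5. Canonical ring: [(14,6) (17,6) (17,19/3) (14,95/6)]

Clipped polygon: [(14,6) (17,6) (17,19/3) (14,95/6)]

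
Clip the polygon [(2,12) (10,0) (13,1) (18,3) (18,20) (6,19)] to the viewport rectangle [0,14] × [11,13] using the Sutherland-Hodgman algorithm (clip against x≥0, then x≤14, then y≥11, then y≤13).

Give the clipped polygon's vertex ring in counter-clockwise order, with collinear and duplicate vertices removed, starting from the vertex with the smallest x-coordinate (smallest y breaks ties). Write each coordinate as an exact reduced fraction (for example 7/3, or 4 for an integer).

1. After x ≥ 0: [(2,12) (10,0) (13,1) (18,3) (18,20) (6,19)]
2. After x ≤ 14: [(2,12) (10,0) (13,1) (14,7/5) (14,59/3) (6,19)]
3. After y ≥ 11: [(2,12) (8/3,11) (14,11) (14,59/3) (6,19)]
4. After y ≤ 13: [(18/7,13) (2,12) (8/3,11) (14,11) (14,13)]
5. Canonical ring: [(2,12) (8/3,11) (14,11) (14,13) (18/7,13)]

Clipped polygon: [(2,12) (8/3,11) (14,11) (14,13) (18/7,13)]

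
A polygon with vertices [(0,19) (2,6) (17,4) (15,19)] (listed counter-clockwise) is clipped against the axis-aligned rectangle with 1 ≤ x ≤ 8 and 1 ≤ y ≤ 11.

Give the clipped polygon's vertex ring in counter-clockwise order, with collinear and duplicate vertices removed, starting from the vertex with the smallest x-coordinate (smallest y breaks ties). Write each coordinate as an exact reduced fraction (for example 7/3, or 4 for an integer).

1. After x ≥ 1: [(1,19) (1,25/2) (2,6) (17,4) (15,19)]
2. After x ≤ 8: [(8,19) (1,19) (1,25/2) (2,6) (8,26/5)]
3. After y ≥ 1: [(8,19) (1,19) (1,25/2) (2,6) (8,26/5)]
4. After y ≤ 11: [(8,11) (16/13,11) (2,6) (8,26/5)]
5. Canonical ring: [(16/13,11) (2,6) (8,26/5) (8,11)]

Clipped polygon: [(16/13,11) (2,6) (8,26/5) (8,11)]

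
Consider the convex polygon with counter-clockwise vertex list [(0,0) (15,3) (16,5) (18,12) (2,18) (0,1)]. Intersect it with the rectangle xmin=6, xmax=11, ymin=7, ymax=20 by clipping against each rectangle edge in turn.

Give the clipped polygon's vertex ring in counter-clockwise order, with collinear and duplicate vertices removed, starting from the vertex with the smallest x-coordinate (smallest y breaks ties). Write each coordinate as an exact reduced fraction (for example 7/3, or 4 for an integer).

1. After x ≥ 6: [(6,6/5) (15,3) (16,5) (18,12) (6,33/2)]
2. After x ≤ 11: [(6,6/5) (11,11/5) (11,117/8) (6,33/2)]
3. After y ≥ 7: [(6,7) (11,7) (11,117/8) (6,33/2)]
4. After y ≤ 20: [(6,7) (11,7) (11,117/8) (6,33/2)]
5. Canonical ring: [(6,7) (11,7) (11,117/8) (6,33/2)]

Clipped polygon: [(6,7) (11,7) (11,117/8) (6,33/2)]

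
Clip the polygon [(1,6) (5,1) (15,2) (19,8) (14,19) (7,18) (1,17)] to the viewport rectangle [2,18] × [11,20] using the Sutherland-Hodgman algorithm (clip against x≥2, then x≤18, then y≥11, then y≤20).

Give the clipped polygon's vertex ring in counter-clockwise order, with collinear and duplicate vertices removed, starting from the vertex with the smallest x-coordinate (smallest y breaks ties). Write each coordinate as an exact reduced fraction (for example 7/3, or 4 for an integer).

Clipped polygon: [(2,11) (194/11,11) (14,19) (7,18) (2,103/6)]

1. After x ≥ 2: [(2,19/4) (5,1) (15,2) (19,8) (14,19) (7,18) (2,103/6)]
2. After x ≤ 18: [(2,19/4) (5,1) (15,2) (18,13/2) (18,51/5) (14,19) (7,18) (2,103/6)]
3. After y ≥ 11: [(2,11) (194/11,11) (14,19) (7,18) (2,103/6)]
4. After y ≤ 20: [(2,11) (194/11,11) (14,19) (7,18) (2,103/6)]
5. Canonical ring: [(2,11) (194/11,11) (14,19) (7,18) (2,103/6)]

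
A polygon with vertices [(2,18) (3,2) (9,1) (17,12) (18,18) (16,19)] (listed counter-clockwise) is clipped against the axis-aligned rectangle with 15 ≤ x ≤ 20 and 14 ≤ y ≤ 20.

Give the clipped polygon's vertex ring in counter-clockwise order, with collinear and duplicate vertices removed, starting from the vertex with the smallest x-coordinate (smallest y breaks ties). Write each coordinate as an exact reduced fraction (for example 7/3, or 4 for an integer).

Clipped polygon: [(15,14) (52/3,14) (18,18) (16,19) (15,265/14)]

1. After x ≥ 15: [(15,265/14) (15,37/4) (17,12) (18,18) (16,19)]
2. After x ≤ 20: [(15,265/14) (15,37/4) (17,12) (18,18) (16,19)]
3. After y ≥ 14: [(15,265/14) (15,14) (52/3,14) (18,18) (16,19)]
4. After y ≤ 20: [(15,265/14) (15,14) (52/3,14) (18,18) (16,19)]
5. Canonical ring: [(15,14) (52/3,14) (18,18) (16,19) (15,265/14)]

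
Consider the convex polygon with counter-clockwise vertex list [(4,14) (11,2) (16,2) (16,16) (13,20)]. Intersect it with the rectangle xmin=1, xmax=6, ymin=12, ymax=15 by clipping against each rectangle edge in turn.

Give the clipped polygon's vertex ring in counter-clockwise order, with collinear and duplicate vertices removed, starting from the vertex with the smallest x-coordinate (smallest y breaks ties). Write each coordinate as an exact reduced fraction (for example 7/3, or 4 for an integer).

1. After x ≥ 1: [(4,14) (11,2) (16,2) (16,16) (13,20)]
2. After x ≤ 6: [(6,46/3) (4,14) (6,74/7)]
3. After y ≥ 12: [(6,12) (6,46/3) (4,14) (31/6,12)]
4. After y ≤ 15: [(6,12) (6,15) (11/2,15) (4,14) (31/6,12)]
5. Canonical ring: [(4,14) (31/6,12) (6,12) (6,15) (11/2,15)]

Clipped polygon: [(4,14) (31/6,12) (6,12) (6,15) (11/2,15)]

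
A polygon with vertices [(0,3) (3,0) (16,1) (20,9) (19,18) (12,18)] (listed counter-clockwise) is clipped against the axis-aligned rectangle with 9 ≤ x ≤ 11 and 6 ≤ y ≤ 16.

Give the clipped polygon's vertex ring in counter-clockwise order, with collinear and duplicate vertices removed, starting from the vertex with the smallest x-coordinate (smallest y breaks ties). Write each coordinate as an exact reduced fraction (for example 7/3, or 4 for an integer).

1. After x ≥ 9: [(9,57/4) (9,6/13) (16,1) (20,9) (19,18) (12,18)]
2. After x ≤ 11: [(11,67/4) (9,57/4) (9,6/13) (11,8/13)]
3. After y ≥ 6: [(11,6) (11,67/4) (9,57/4) (9,6)]
4. After y ≤ 16: [(11,6) (11,16) (52/5,16) (9,57/4) (9,6)]
5. Canonical ring: [(9,6) (11,6) (11,16) (52/5,16) (9,57/4)]

Clipped polygon: [(9,6) (11,6) (11,16) (52/5,16) (9,57/4)]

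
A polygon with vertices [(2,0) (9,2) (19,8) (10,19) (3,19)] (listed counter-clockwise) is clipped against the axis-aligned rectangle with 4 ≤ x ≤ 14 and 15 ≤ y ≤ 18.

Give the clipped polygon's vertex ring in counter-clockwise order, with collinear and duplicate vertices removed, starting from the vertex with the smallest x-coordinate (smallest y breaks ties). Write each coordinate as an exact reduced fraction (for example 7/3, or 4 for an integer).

1. After x ≥ 4: [(4,4/7) (9,2) (19,8) (10,19) (4,19)]
2. After x ≤ 14: [(4,4/7) (9,2) (14,5) (14,127/9) (10,19) (4,19)]
3. After y ≥ 15: [(4,15) (146/11,15) (10,19) (4,19)]
4. After y ≤ 18: [(4,18) (4,15) (146/11,15) (119/11,18)]
5. Canonical ring: [(4,15) (146/11,15) (119/11,18) (4,18)]

Clipped polygon: [(4,15) (146/11,15) (119/11,18) (4,18)]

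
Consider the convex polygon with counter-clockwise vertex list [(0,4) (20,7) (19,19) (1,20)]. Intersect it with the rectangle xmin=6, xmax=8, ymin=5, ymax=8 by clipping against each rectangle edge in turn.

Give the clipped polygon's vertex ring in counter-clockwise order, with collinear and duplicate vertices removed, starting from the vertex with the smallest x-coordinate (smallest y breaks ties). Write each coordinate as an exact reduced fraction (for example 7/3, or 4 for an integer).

1. After x ≥ 6: [(6,49/10) (20,7) (19,19) (6,355/18)]
2. After x ≤ 8: [(6,49/10) (8,26/5) (8,353/18) (6,355/18)]
3. After y ≥ 5: [(6,5) (20/3,5) (8,26/5) (8,353/18) (6,355/18)]
4. After y ≤ 8: [(6,8) (6,5) (20/3,5) (8,26/5) (8,8)]
5. Canonical ring: [(6,5) (20/3,5) (8,26/5) (8,8) (6,8)]

Clipped polygon: [(6,5) (20/3,5) (8,26/5) (8,8) (6,8)]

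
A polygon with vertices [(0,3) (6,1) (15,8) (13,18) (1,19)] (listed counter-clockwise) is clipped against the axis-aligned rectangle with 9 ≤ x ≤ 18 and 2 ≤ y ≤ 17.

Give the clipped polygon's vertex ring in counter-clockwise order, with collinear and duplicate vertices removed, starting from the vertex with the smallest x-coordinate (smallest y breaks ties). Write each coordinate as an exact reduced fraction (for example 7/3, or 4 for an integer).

1. After x ≥ 9: [(9,10/3) (15,8) (13,18) (9,55/3)]
2. After x ≤ 18: [(9,10/3) (15,8) (13,18) (9,55/3)]
3. After y ≥ 2: [(9,10/3) (15,8) (13,18) (9,55/3)]
4. After y ≤ 17: [(9,17) (9,10/3) (15,8) (66/5,17)]
5. Canonical ring: [(9,10/3) (15,8) (66/5,17) (9,17)]

Clipped polygon: [(9,10/3) (15,8) (66/5,17) (9,17)]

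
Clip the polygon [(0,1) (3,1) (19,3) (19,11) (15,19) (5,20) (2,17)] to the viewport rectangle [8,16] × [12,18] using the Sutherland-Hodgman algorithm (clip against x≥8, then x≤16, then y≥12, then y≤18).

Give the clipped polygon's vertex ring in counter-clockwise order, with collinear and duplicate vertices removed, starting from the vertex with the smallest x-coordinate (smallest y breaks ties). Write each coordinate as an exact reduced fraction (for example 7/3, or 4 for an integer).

1. After x ≥ 8: [(8,13/8) (19,3) (19,11) (15,19) (8,197/10)]
2. After x ≤ 16: [(8,13/8) (16,21/8) (16,17) (15,19) (8,197/10)]
3. After y ≥ 12: [(8,12) (16,12) (16,17) (15,19) (8,197/10)]
4. After y ≤ 18: [(8,18) (8,12) (16,12) (16,17) (31/2,18)]
5. Canonical ring: [(8,12) (16,12) (16,17) (31/2,18) (8,18)]

Clipped polygon: [(8,12) (16,12) (16,17) (31/2,18) (8,18)]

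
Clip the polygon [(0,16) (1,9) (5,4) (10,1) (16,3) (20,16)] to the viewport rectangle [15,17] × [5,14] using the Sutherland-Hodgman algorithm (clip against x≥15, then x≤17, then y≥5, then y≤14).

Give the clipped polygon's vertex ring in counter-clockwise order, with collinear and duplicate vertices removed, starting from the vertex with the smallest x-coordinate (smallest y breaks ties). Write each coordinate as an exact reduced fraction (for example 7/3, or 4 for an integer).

Clipped polygon: [(15,5) (216/13,5) (17,25/4) (17,14) (15,14)]

1. After x ≥ 15: [(15,16) (15,8/3) (16,3) (20,16)]
2. After x ≤ 17: [(17,16) (15,16) (15,8/3) (16,3) (17,25/4)]
3. After y ≥ 5: [(17,16) (15,16) (15,5) (216/13,5) (17,25/4)]
4. After y ≤ 14: [(17,14) (15,14) (15,5) (216/13,5) (17,25/4)]
5. Canonical ring: [(15,5) (216/13,5) (17,25/4) (17,14) (15,14)]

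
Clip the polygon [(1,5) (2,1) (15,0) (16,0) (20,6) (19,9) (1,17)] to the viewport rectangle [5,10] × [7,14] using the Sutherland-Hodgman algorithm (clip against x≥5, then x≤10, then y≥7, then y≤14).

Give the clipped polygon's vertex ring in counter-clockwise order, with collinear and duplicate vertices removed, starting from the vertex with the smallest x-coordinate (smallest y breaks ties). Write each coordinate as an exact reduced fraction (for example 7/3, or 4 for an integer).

Clipped polygon: [(5,7) (10,7) (10,13) (31/4,14) (5,14)]

1. After x ≥ 5: [(5,10/13) (15,0) (16,0) (20,6) (19,9) (5,137/9)]
2. After x ≤ 10: [(5,10/13) (10,5/13) (10,13) (5,137/9)]
3. After y ≥ 7: [(5,7) (10,7) (10,13) (5,137/9)]
4. After y ≤ 14: [(5,14) (5,7) (10,7) (10,13) (31/4,14)]
5. Canonical ring: [(5,7) (10,7) (10,13) (31/4,14) (5,14)]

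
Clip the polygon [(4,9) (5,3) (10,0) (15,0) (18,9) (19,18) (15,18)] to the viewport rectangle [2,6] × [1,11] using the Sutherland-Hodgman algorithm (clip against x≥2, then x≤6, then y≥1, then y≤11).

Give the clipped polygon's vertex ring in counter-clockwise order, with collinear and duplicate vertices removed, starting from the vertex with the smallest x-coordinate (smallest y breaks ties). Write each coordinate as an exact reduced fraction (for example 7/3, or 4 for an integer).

1. After x ≥ 2: [(4,9) (5,3) (10,0) (15,0) (18,9) (19,18) (15,18)]
2. After x ≤ 6: [(6,117/11) (4,9) (5,3) (6,12/5)]
3. After y ≥ 1: [(6,117/11) (4,9) (5,3) (6,12/5)]
4. After y ≤ 11: [(6,117/11) (4,9) (5,3) (6,12/5)]
5. Canonical ring: [(4,9) (5,3) (6,12/5) (6,117/11)]

Clipped polygon: [(4,9) (5,3) (6,12/5) (6,117/11)]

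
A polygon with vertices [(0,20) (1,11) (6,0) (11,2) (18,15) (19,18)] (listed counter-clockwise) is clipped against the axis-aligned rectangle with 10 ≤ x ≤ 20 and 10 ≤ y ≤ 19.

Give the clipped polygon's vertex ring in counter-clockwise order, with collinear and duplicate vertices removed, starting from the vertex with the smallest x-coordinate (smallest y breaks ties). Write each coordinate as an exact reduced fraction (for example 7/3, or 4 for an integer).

Clipped polygon: [(10,10) (199/13,10) (18,15) (19,18) (10,360/19)]

1. After x ≥ 10: [(10,360/19) (10,8/5) (11,2) (18,15) (19,18)]
2. After x ≤ 20: [(10,360/19) (10,8/5) (11,2) (18,15) (19,18)]
3. After y ≥ 10: [(10,360/19) (10,10) (199/13,10) (18,15) (19,18)]
4. After y ≤ 19: [(10,360/19) (10,10) (199/13,10) (18,15) (19,18)]
5. Canonical ring: [(10,10) (199/13,10) (18,15) (19,18) (10,360/19)]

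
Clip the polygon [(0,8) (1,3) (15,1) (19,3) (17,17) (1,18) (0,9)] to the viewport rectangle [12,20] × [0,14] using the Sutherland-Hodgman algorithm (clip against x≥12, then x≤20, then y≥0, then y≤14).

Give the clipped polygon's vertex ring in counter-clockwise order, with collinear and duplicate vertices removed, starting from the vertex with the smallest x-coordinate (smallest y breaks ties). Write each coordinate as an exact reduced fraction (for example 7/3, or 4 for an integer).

1. After x ≥ 12: [(12,10/7) (15,1) (19,3) (17,17) (12,277/16)]
2. After x ≤ 20: [(12,10/7) (15,1) (19,3) (17,17) (12,277/16)]
3. After y ≥ 0: [(12,10/7) (15,1) (19,3) (17,17) (12,277/16)]
4. After y ≤ 14: [(12,14) (12,10/7) (15,1) (19,3) (122/7,14)]
5. Canonical ring: [(12,10/7) (15,1) (19,3) (122/7,14) (12,14)]

Clipped polygon: [(12,10/7) (15,1) (19,3) (122/7,14) (12,14)]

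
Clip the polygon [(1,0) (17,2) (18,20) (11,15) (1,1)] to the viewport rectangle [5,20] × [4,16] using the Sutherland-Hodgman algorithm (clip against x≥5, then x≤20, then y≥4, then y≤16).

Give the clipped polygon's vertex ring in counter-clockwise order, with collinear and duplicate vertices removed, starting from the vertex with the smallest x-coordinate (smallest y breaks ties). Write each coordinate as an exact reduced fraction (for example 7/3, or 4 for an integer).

Clipped polygon: [(5,4) (154/9,4) (160/9,16) (62/5,16) (11,15) (5,33/5)]

1. After x ≥ 5: [(5,1/2) (17,2) (18,20) (11,15) (5,33/5)]
2. After x ≤ 20: [(5,1/2) (17,2) (18,20) (11,15) (5,33/5)]
3. After y ≥ 4: [(5,4) (154/9,4) (18,20) (11,15) (5,33/5)]
4. After y ≤ 16: [(5,4) (154/9,4) (160/9,16) (62/5,16) (11,15) (5,33/5)]
5. Canonical ring: [(5,4) (154/9,4) (160/9,16) (62/5,16) (11,15) (5,33/5)]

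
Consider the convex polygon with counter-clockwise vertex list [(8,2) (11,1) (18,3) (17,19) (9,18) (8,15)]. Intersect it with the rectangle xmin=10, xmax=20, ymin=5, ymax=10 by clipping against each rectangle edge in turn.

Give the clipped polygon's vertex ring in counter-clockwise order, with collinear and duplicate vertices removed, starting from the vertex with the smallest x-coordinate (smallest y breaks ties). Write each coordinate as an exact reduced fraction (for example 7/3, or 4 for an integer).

Clipped polygon: [(10,5) (143/8,5) (281/16,10) (10,10)]

1. After x ≥ 10: [(10,4/3) (11,1) (18,3) (17,19) (10,145/8)]
2. After x ≤ 20: [(10,4/3) (11,1) (18,3) (17,19) (10,145/8)]
3. After y ≥ 5: [(10,5) (143/8,5) (17,19) (10,145/8)]
4. After y ≤ 10: [(10,10) (10,5) (143/8,5) (281/16,10)]
5. Canonical ring: [(10,5) (143/8,5) (281/16,10) (10,10)]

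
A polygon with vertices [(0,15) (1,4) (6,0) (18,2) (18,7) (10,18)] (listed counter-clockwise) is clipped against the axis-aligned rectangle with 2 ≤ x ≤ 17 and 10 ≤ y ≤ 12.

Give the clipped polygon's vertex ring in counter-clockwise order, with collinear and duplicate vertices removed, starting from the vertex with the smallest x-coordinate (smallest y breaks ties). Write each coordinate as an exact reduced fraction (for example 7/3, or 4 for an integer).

Clipped polygon: [(2,10) (174/11,10) (158/11,12) (2,12)]

1. After x ≥ 2: [(2,78/5) (2,16/5) (6,0) (18,2) (18,7) (10,18)]
2. After x ≤ 17: [(2,78/5) (2,16/5) (6,0) (17,11/6) (17,67/8) (10,18)]
3. After y ≥ 10: [(2,78/5) (2,10) (174/11,10) (10,18)]
4. After y ≤ 12: [(2,12) (2,10) (174/11,10) (158/11,12)]
5. Canonical ring: [(2,10) (174/11,10) (158/11,12) (2,12)]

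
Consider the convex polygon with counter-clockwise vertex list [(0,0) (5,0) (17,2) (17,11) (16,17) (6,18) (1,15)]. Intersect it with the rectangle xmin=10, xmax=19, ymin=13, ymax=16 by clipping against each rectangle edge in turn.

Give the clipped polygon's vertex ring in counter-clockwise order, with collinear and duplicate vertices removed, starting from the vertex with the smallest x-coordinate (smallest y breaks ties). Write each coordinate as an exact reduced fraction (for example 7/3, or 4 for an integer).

Clipped polygon: [(10,13) (50/3,13) (97/6,16) (10,16)]

1. After x ≥ 10: [(10,5/6) (17,2) (17,11) (16,17) (10,88/5)]
2. After x ≤ 19: [(10,5/6) (17,2) (17,11) (16,17) (10,88/5)]
3. After y ≥ 13: [(10,13) (50/3,13) (16,17) (10,88/5)]
4. After y ≤ 16: [(10,16) (10,13) (50/3,13) (97/6,16)]
5. Canonical ring: [(10,13) (50/3,13) (97/6,16) (10,16)]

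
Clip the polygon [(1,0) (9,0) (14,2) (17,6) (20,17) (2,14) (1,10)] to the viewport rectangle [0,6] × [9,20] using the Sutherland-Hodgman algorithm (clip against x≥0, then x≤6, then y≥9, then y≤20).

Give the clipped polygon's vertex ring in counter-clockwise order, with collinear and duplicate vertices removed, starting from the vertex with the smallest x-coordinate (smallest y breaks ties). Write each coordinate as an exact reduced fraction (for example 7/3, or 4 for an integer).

Clipped polygon: [(1,9) (6,9) (6,44/3) (2,14) (1,10)]

1. After x ≥ 0: [(1,0) (9,0) (14,2) (17,6) (20,17) (2,14) (1,10)]
2. After x ≤ 6: [(1,0) (6,0) (6,44/3) (2,14) (1,10)]
3. After y ≥ 9: [(1,9) (6,9) (6,44/3) (2,14) (1,10)]
4. After y ≤ 20: [(1,9) (6,9) (6,44/3) (2,14) (1,10)]
5. Canonical ring: [(1,9) (6,9) (6,44/3) (2,14) (1,10)]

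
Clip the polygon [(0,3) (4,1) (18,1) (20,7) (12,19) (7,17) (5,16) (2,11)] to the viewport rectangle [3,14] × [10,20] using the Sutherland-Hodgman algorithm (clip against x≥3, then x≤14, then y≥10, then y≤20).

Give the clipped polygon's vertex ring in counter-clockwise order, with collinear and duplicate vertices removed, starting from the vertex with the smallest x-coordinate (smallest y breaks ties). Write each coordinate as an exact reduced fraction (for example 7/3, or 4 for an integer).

1. After x ≥ 3: [(3,3/2) (4,1) (18,1) (20,7) (12,19) (7,17) (5,16) (3,38/3)]
2. After x ≤ 14: [(3,3/2) (4,1) (14,1) (14,16) (12,19) (7,17) (5,16) (3,38/3)]
3. After y ≥ 10: [(3,10) (14,10) (14,16) (12,19) (7,17) (5,16) (3,38/3)]
4. After y ≤ 20: [(3,10) (14,10) (14,16) (12,19) (7,17) (5,16) (3,38/3)]
5. Canonical ring: [(3,10) (14,10) (14,16) (12,19) (7,17) (5,16) (3,38/3)]

Clipped polygon: [(3,10) (14,10) (14,16) (12,19) (7,17) (5,16) (3,38/3)]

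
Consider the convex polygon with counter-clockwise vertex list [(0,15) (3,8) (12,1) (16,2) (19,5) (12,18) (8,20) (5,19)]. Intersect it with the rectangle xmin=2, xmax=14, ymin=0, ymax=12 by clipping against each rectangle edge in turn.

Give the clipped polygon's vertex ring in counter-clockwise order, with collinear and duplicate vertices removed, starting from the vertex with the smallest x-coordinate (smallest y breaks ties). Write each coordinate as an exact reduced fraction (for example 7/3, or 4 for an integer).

1. After x ≥ 2: [(2,83/5) (2,31/3) (3,8) (12,1) (16,2) (19,5) (12,18) (8,20) (5,19)]
2. After x ≤ 14: [(2,83/5) (2,31/3) (3,8) (12,1) (14,3/2) (14,100/7) (12,18) (8,20) (5,19)]
3. After y ≥ 0: [(2,83/5) (2,31/3) (3,8) (12,1) (14,3/2) (14,100/7) (12,18) (8,20) (5,19)]
4. After y ≤ 12: [(2,12) (2,31/3) (3,8) (12,1) (14,3/2) (14,12)]
5. Canonical ring: [(2,31/3) (3,8) (12,1) (14,3/2) (14,12) (2,12)]

Clipped polygon: [(2,31/3) (3,8) (12,1) (14,3/2) (14,12) (2,12)]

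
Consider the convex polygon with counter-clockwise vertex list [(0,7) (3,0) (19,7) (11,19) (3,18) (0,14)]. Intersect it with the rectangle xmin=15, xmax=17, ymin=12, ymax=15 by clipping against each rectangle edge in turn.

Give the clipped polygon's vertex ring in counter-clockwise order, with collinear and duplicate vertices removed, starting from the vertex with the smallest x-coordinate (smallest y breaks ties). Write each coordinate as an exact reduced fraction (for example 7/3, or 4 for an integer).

Clipped polygon: [(15,12) (47/3,12) (15,13)]

1. After x ≥ 15: [(15,21/4) (19,7) (15,13)]
2. After x ≤ 17: [(15,21/4) (17,49/8) (17,10) (15,13)]
3. After y ≥ 12: [(15,12) (47/3,12) (15,13)]
4. After y ≤ 15: [(15,12) (47/3,12) (15,13)]
5. Canonical ring: [(15,12) (47/3,12) (15,13)]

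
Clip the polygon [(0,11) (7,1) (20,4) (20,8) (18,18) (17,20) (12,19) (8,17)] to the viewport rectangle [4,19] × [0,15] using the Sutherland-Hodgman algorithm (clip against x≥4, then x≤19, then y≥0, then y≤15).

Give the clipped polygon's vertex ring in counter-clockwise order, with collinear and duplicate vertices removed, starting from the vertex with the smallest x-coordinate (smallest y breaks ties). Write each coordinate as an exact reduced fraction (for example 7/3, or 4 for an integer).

Clipped polygon: [(4,37/7) (7,1) (19,49/13) (19,13) (93/5,15) (16/3,15) (4,14)]

1. After x ≥ 4: [(4,14) (4,37/7) (7,1) (20,4) (20,8) (18,18) (17,20) (12,19) (8,17)]
2. After x ≤ 19: [(4,14) (4,37/7) (7,1) (19,49/13) (19,13) (18,18) (17,20) (12,19) (8,17)]
3. After y ≥ 0: [(4,14) (4,37/7) (7,1) (19,49/13) (19,13) (18,18) (17,20) (12,19) (8,17)]
4. After y ≤ 15: [(16/3,15) (4,14) (4,37/7) (7,1) (19,49/13) (19,13) (93/5,15)]
5. Canonical ring: [(4,37/7) (7,1) (19,49/13) (19,13) (93/5,15) (16/3,15) (4,14)]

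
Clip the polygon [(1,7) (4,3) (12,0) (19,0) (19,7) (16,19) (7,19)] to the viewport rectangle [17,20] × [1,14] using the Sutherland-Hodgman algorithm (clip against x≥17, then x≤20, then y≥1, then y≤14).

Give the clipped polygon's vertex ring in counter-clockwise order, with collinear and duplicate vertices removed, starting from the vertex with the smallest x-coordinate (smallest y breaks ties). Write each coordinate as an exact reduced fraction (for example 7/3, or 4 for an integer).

1. After x ≥ 17: [(17,0) (19,0) (19,7) (17,15)]
2. After x ≤ 20: [(17,0) (19,0) (19,7) (17,15)]
3. After y ≥ 1: [(17,1) (19,1) (19,7) (17,15)]
4. After y ≤ 14: [(17,14) (17,1) (19,1) (19,7) (69/4,14)]
5. Canonical ring: [(17,1) (19,1) (19,7) (69/4,14) (17,14)]

Clipped polygon: [(17,1) (19,1) (19,7) (69/4,14) (17,14)]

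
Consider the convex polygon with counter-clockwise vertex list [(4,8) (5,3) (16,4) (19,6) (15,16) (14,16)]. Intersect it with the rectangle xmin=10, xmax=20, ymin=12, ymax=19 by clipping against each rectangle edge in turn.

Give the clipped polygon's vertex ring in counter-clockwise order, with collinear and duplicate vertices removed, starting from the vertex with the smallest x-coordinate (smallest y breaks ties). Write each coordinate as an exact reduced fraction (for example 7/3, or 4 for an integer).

1. After x ≥ 10: [(10,64/5) (10,38/11) (16,4) (19,6) (15,16) (14,16)]
2. After x ≤ 20: [(10,64/5) (10,38/11) (16,4) (19,6) (15,16) (14,16)]
3. After y ≥ 12: [(10,64/5) (10,12) (83/5,12) (15,16) (14,16)]
4. After y ≤ 19: [(10,64/5) (10,12) (83/5,12) (15,16) (14,16)]
5. Canonical ring: [(10,12) (83/5,12) (15,16) (14,16) (10,64/5)]

Clipped polygon: [(10,12) (83/5,12) (15,16) (14,16) (10,64/5)]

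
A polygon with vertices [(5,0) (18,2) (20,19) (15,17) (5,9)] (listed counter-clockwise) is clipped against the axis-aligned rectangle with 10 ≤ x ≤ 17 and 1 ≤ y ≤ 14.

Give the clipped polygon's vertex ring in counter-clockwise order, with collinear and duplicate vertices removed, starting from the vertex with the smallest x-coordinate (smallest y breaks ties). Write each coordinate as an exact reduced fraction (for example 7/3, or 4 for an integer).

Clipped polygon: [(10,1) (23/2,1) (17,24/13) (17,14) (45/4,14) (10,13)]

1. After x ≥ 10: [(10,10/13) (18,2) (20,19) (15,17) (10,13)]
2. After x ≤ 17: [(10,10/13) (17,24/13) (17,89/5) (15,17) (10,13)]
3. After y ≥ 1: [(10,1) (23/2,1) (17,24/13) (17,89/5) (15,17) (10,13)]
4. After y ≤ 14: [(10,1) (23/2,1) (17,24/13) (17,14) (45/4,14) (10,13)]
5. Canonical ring: [(10,1) (23/2,1) (17,24/13) (17,14) (45/4,14) (10,13)]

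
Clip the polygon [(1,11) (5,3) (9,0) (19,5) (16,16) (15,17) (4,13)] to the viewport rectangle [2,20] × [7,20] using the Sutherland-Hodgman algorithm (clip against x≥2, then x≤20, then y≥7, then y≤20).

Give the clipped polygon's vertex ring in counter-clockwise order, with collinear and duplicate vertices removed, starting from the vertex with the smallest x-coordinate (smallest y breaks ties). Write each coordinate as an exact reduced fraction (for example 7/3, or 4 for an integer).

1. After x ≥ 2: [(2,35/3) (2,9) (5,3) (9,0) (19,5) (16,16) (15,17) (4,13)]
2. After x ≤ 20: [(2,35/3) (2,9) (5,3) (9,0) (19,5) (16,16) (15,17) (4,13)]
3. After y ≥ 7: [(2,35/3) (2,9) (3,7) (203/11,7) (16,16) (15,17) (4,13)]
4. After y ≤ 20: [(2,35/3) (2,9) (3,7) (203/11,7) (16,16) (15,17) (4,13)]
5. Canonical ring: [(2,9) (3,7) (203/11,7) (16,16) (15,17) (4,13) (2,35/3)]

Clipped polygon: [(2,9) (3,7) (203/11,7) (16,16) (15,17) (4,13) (2,35/3)]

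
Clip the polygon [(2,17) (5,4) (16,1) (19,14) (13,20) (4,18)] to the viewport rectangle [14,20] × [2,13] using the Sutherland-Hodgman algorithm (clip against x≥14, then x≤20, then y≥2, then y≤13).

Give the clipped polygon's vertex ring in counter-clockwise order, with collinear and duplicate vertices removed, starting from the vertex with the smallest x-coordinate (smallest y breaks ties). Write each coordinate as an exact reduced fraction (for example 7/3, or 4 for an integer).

Clipped polygon: [(14,2) (211/13,2) (244/13,13) (14,13)]

1. After x ≥ 14: [(14,17/11) (16,1) (19,14) (14,19)]
2. After x ≤ 20: [(14,17/11) (16,1) (19,14) (14,19)]
3. After y ≥ 2: [(14,2) (211/13,2) (19,14) (14,19)]
4. After y ≤ 13: [(14,13) (14,2) (211/13,2) (244/13,13)]
5. Canonical ring: [(14,2) (211/13,2) (244/13,13) (14,13)]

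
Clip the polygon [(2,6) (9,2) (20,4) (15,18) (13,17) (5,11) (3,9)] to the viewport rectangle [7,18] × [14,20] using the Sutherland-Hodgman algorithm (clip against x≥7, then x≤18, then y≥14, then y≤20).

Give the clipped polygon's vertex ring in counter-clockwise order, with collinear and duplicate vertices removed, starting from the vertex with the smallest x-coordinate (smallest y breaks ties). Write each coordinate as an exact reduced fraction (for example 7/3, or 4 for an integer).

Clipped polygon: [(9,14) (115/7,14) (15,18) (13,17)]

1. After x ≥ 7: [(7,22/7) (9,2) (20,4) (15,18) (13,17) (7,25/2)]
2. After x ≤ 18: [(7,22/7) (9,2) (18,40/11) (18,48/5) (15,18) (13,17) (7,25/2)]
3. After y ≥ 14: [(115/7,14) (15,18) (13,17) (9,14)]
4. After y ≤ 20: [(115/7,14) (15,18) (13,17) (9,14)]
5. Canonical ring: [(9,14) (115/7,14) (15,18) (13,17)]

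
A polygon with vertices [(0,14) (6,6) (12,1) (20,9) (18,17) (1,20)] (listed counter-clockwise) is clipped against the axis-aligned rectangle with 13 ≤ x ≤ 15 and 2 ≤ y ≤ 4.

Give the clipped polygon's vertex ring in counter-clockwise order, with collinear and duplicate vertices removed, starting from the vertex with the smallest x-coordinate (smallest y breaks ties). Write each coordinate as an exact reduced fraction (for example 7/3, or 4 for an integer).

1. After x ≥ 13: [(13,2) (20,9) (18,17) (13,304/17)]
2. After x ≤ 15: [(13,2) (15,4) (15,298/17) (13,304/17)]
3. After y ≥ 2: [(13,2) (15,4) (15,298/17) (13,304/17)]
4. After y ≤ 4: [(13,4) (13,2) (15,4) (15,4)]
5. Canonical ring: [(13,2) (15,4) (13,4)]

Clipped polygon: [(13,2) (15,4) (13,4)]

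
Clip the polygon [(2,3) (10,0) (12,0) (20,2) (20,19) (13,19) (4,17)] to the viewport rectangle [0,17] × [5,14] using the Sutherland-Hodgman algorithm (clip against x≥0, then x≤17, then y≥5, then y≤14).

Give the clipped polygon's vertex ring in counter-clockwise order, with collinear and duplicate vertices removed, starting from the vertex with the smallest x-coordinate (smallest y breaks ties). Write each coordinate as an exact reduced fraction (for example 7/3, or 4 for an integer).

1. After x ≥ 0: [(2,3) (10,0) (12,0) (20,2) (20,19) (13,19) (4,17)]
2. After x ≤ 17: [(2,3) (10,0) (12,0) (17,5/4) (17,19) (13,19) (4,17)]
3. After y ≥ 5: [(16/7,5) (17,5) (17,19) (13,19) (4,17)]
4. After y ≤ 14: [(25/7,14) (16/7,5) (17,5) (17,14)]
5. Canonical ring: [(16/7,5) (17,5) (17,14) (25/7,14)]

Clipped polygon: [(16/7,5) (17,5) (17,14) (25/7,14)]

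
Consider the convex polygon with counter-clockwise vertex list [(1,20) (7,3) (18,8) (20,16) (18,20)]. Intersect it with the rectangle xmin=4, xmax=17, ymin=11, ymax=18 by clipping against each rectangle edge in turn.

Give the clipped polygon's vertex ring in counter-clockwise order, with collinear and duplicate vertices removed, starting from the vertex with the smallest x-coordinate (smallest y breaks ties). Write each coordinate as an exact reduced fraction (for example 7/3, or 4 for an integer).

1. After x ≥ 4: [(4,20) (4,23/2) (7,3) (18,8) (20,16) (18,20)]
2. After x ≤ 17: [(17,20) (4,20) (4,23/2) (7,3) (17,83/11)]
3. After y ≥ 11: [(17,11) (17,20) (4,20) (4,23/2) (71/17,11)]
4. After y ≤ 18: [(17,11) (17,18) (4,18) (4,23/2) (71/17,11)]
5. Canonical ring: [(4,23/2) (71/17,11) (17,11) (17,18) (4,18)]

Clipped polygon: [(4,23/2) (71/17,11) (17,11) (17,18) (4,18)]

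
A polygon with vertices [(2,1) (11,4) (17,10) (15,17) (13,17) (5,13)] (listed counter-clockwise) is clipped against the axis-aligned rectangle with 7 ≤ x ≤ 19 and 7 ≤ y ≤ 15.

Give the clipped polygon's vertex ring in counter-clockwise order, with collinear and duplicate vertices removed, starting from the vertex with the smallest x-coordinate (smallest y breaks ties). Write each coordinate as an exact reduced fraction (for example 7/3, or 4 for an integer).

Clipped polygon: [(7,7) (14,7) (17,10) (109/7,15) (9,15) (7,14)]

1. After x ≥ 7: [(7,8/3) (11,4) (17,10) (15,17) (13,17) (7,14)]
2. After x ≤ 19: [(7,8/3) (11,4) (17,10) (15,17) (13,17) (7,14)]
3. After y ≥ 7: [(7,7) (14,7) (17,10) (15,17) (13,17) (7,14)]
4. After y ≤ 15: [(7,7) (14,7) (17,10) (109/7,15) (9,15) (7,14)]
5. Canonical ring: [(7,7) (14,7) (17,10) (109/7,15) (9,15) (7,14)]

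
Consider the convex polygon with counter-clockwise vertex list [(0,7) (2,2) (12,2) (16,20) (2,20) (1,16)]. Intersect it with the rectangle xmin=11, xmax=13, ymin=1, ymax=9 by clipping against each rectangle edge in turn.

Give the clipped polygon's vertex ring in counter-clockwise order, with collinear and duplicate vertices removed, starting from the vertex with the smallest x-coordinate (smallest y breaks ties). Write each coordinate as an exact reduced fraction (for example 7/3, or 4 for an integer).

1. After x ≥ 11: [(11,2) (12,2) (16,20) (11,20)]
2. After x ≤ 13: [(11,2) (12,2) (13,13/2) (13,20) (11,20)]
3. After y ≥ 1: [(11,2) (12,2) (13,13/2) (13,20) (11,20)]
4. After y ≤ 9: [(11,9) (11,2) (12,2) (13,13/2) (13,9)]
5. Canonical ring: [(11,2) (12,2) (13,13/2) (13,9) (11,9)]

Clipped polygon: [(11,2) (12,2) (13,13/2) (13,9) (11,9)]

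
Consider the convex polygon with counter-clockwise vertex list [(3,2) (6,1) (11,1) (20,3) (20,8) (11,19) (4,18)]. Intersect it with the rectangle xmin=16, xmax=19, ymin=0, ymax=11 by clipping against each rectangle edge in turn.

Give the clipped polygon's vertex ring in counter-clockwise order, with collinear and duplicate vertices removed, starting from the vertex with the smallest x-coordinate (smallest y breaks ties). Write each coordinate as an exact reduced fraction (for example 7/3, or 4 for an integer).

Clipped polygon: [(16,19/9) (19,25/9) (19,83/9) (193/11,11) (16,11)]

1. After x ≥ 16: [(16,19/9) (20,3) (20,8) (16,116/9)]
2. After x ≤ 19: [(16,19/9) (19,25/9) (19,83/9) (16,116/9)]
3. After y ≥ 0: [(16,19/9) (19,25/9) (19,83/9) (16,116/9)]
4. After y ≤ 11: [(16,11) (16,19/9) (19,25/9) (19,83/9) (193/11,11)]
5. Canonical ring: [(16,19/9) (19,25/9) (19,83/9) (193/11,11) (16,11)]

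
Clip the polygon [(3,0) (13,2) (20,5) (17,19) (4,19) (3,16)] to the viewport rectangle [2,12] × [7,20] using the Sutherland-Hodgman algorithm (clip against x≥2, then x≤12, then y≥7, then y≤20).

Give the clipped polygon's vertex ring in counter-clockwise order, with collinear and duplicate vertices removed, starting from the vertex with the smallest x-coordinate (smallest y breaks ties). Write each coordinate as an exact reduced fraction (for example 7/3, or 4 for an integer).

1. After x ≥ 2: [(3,0) (13,2) (20,5) (17,19) (4,19) (3,16)]
2. After x ≤ 12: [(3,0) (12,9/5) (12,19) (4,19) (3,16)]
3. After y ≥ 7: [(3,7) (12,7) (12,19) (4,19) (3,16)]
4. After y ≤ 20: [(3,7) (12,7) (12,19) (4,19) (3,16)]
5. Canonical ring: [(3,7) (12,7) (12,19) (4,19) (3,16)]

Clipped polygon: [(3,7) (12,7) (12,19) (4,19) (3,16)]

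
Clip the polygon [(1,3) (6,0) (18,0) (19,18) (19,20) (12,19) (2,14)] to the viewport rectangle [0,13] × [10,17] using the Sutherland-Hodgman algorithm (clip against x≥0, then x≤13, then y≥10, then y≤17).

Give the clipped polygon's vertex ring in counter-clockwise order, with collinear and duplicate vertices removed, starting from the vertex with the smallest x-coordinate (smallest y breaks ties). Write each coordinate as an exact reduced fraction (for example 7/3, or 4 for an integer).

1. After x ≥ 0: [(1,3) (6,0) (18,0) (19,18) (19,20) (12,19) (2,14)]
2. After x ≤ 13: [(1,3) (6,0) (13,0) (13,134/7) (12,19) (2,14)]
3. After y ≥ 10: [(18/11,10) (13,10) (13,134/7) (12,19) (2,14)]
4. After y ≤ 17: [(18/11,10) (13,10) (13,17) (8,17) (2,14)]
5. Canonical ring: [(18/11,10) (13,10) (13,17) (8,17) (2,14)]

Clipped polygon: [(18/11,10) (13,10) (13,17) (8,17) (2,14)]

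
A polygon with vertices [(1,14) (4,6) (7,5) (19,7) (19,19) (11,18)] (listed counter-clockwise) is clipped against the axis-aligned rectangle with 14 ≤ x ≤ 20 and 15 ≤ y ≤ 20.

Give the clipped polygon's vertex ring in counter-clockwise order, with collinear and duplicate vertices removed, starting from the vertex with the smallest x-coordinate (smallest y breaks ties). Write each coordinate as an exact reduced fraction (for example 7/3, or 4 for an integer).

Clipped polygon: [(14,15) (19,15) (19,19) (14,147/8)]

1. After x ≥ 14: [(14,37/6) (19,7) (19,19) (14,147/8)]
2. After x ≤ 20: [(14,37/6) (19,7) (19,19) (14,147/8)]
3. After y ≥ 15: [(14,15) (19,15) (19,19) (14,147/8)]
4. After y ≤ 20: [(14,15) (19,15) (19,19) (14,147/8)]
5. Canonical ring: [(14,15) (19,15) (19,19) (14,147/8)]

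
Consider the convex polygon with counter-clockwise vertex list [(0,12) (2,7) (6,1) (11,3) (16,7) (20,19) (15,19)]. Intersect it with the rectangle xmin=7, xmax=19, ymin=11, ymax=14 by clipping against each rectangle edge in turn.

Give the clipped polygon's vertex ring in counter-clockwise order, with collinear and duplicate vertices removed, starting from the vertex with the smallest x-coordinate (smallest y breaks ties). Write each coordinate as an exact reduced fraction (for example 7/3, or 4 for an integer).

1. After x ≥ 7: [(7,229/15) (7,7/5) (11,3) (16,7) (20,19) (15,19)]
2. After x ≤ 19: [(7,229/15) (7,7/5) (11,3) (16,7) (19,16) (19,19) (15,19)]
3. After y ≥ 11: [(7,229/15) (7,11) (52/3,11) (19,16) (19,19) (15,19)]
4. After y ≤ 14: [(7,14) (7,11) (52/3,11) (55/3,14)]
5. Canonical ring: [(7,11) (52/3,11) (55/3,14) (7,14)]

Clipped polygon: [(7,11) (52/3,11) (55/3,14) (7,14)]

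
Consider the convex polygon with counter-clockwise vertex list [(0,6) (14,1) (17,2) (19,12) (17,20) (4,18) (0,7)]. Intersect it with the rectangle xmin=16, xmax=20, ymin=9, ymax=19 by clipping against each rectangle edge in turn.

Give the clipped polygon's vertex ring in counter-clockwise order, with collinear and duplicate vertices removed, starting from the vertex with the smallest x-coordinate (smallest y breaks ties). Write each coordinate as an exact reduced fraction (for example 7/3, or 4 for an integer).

1. After x ≥ 16: [(16,5/3) (17,2) (19,12) (17,20) (16,258/13)]
2. After x ≤ 20: [(16,5/3) (17,2) (19,12) (17,20) (16,258/13)]
3. After y ≥ 9: [(16,9) (92/5,9) (19,12) (17,20) (16,258/13)]
4. After y ≤ 19: [(16,19) (16,9) (92/5,9) (19,12) (69/4,19)]
5. Canonical ring: [(16,9) (92/5,9) (19,12) (69/4,19) (16,19)]

Clipped polygon: [(16,9) (92/5,9) (19,12) (69/4,19) (16,19)]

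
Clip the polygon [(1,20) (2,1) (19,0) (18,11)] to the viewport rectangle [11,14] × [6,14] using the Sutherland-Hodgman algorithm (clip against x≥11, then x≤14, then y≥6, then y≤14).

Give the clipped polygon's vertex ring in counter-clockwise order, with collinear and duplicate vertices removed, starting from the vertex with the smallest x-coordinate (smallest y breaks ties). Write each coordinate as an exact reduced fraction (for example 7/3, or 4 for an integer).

Clipped polygon: [(11,6) (14,6) (14,223/17) (37/3,14) (11,14)]

1. After x ≥ 11: [(11,250/17) (11,8/17) (19,0) (18,11)]
2. After x ≤ 14: [(14,223/17) (11,250/17) (11,8/17) (14,5/17)]
3. After y ≥ 6: [(14,6) (14,223/17) (11,250/17) (11,6)]
4. After y ≤ 14: [(14,6) (14,223/17) (37/3,14) (11,14) (11,6)]
5. Canonical ring: [(11,6) (14,6) (14,223/17) (37/3,14) (11,14)]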